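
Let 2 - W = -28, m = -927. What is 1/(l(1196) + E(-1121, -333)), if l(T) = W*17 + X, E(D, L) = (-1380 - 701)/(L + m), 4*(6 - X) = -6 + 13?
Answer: 315/162509 ≈ 0.0019384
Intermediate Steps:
X = 17/4 (X = 6 - (-6 + 13)/4 = 6 - ¼*7 = 6 - 7/4 = 17/4 ≈ 4.2500)
W = 30 (W = 2 - 1*(-28) = 2 + 28 = 30)
E(D, L) = -2081/(-927 + L) (E(D, L) = (-1380 - 701)/(L - 927) = -2081/(-927 + L))
l(T) = 2057/4 (l(T) = 30*17 + 17/4 = 510 + 17/4 = 2057/4)
1/(l(1196) + E(-1121, -333)) = 1/(2057/4 - 2081/(-927 - 333)) = 1/(2057/4 - 2081/(-1260)) = 1/(2057/4 - 2081*(-1/1260)) = 1/(2057/4 + 2081/1260) = 1/(162509/315) = 315/162509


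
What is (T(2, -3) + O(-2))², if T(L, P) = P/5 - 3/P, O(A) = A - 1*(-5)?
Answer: 289/25 ≈ 11.560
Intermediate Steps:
O(A) = 5 + A (O(A) = A + 5 = 5 + A)
T(L, P) = -3/P + P/5 (T(L, P) = P*(⅕) - 3/P = P/5 - 3/P = -3/P + P/5)
(T(2, -3) + O(-2))² = ((-3/(-3) + (⅕)*(-3)) + (5 - 2))² = ((-3*(-⅓) - ⅗) + 3)² = ((1 - ⅗) + 3)² = (⅖ + 3)² = (17/5)² = 289/25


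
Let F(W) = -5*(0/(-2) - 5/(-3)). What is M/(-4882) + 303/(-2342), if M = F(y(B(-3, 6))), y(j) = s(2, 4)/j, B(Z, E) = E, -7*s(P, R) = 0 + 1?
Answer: -1094797/8575233 ≈ -0.12767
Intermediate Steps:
s(P, R) = -⅐ (s(P, R) = -(0 + 1)/7 = -⅐*1 = -⅐)
y(j) = -1/(7*j)
F(W) = -25/3 (F(W) = -5*(0*(-½) - 5*(-⅓)) = -5*(0 + 5/3) = -5*5/3 = -25/3)
M = -25/3 ≈ -8.3333
M/(-4882) + 303/(-2342) = -25/3/(-4882) + 303/(-2342) = -25/3*(-1/4882) + 303*(-1/2342) = 25/14646 - 303/2342 = -1094797/8575233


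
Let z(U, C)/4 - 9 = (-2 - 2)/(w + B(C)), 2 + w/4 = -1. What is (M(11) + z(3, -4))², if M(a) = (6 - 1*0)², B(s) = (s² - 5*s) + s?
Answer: 126736/25 ≈ 5069.4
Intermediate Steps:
w = -12 (w = -8 + 4*(-1) = -8 - 4 = -12)
B(s) = s² - 4*s
z(U, C) = 36 - 16/(-12 + C*(-4 + C)) (z(U, C) = 36 + 4*((-2 - 2)/(-12 + C*(-4 + C))) = 36 + 4*(-4/(-12 + C*(-4 + C))) = 36 - 16/(-12 + C*(-4 + C)))
M(a) = 36 (M(a) = (6 + 0)² = 6² = 36)
(M(11) + z(3, -4))² = (36 + 4*(-112 + 9*(-4)*(-4 - 4))/(-12 - 4*(-4 - 4)))² = (36 + 4*(-112 + 9*(-4)*(-8))/(-12 - 4*(-8)))² = (36 + 4*(-112 + 288)/(-12 + 32))² = (36 + 4*176/20)² = (36 + 4*(1/20)*176)² = (36 + 176/5)² = (356/5)² = 126736/25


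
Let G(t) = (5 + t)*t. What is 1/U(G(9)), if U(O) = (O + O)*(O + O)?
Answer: 1/63504 ≈ 1.5747e-5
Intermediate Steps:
G(t) = t*(5 + t)
U(O) = 4*O² (U(O) = (2*O)*(2*O) = 4*O²)
1/U(G(9)) = 1/(4*(9*(5 + 9))²) = 1/(4*(9*14)²) = 1/(4*126²) = 1/(4*15876) = 1/63504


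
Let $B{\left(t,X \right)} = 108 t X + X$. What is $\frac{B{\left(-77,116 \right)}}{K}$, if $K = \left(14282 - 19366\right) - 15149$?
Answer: $\frac{964540}{20233} \approx 47.672$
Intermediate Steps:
$B{\left(t,X \right)} = X + 108 X t$ ($B{\left(t,X \right)} = 108 X t + X = X + 108 X t$)
$K = -20233$ ($K = -5084 - 15149 = -20233$)
$\frac{B{\left(-77,116 \right)}}{K} = \frac{116 \left(1 + 108 \left(-77\right)\right)}{-20233} = 116 \left(1 - 8316\right) \left(- \frac{1}{20233}\right) = 116 \left(-8315\right) \left(- \frac{1}{20233}\right) = \left(-964540\right) \left(- \frac{1}{20233}\right) = \frac{964540}{20233}$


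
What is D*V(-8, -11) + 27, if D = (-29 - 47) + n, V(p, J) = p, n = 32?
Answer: 379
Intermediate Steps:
D = -44 (D = (-29 - 47) + 32 = -76 + 32 = -44)
D*V(-8, -11) + 27 = -44*(-8) + 27 = 352 + 27 = 379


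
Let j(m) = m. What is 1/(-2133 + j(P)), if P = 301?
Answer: -1/1832 ≈ -0.00054585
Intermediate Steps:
1/(-2133 + j(P)) = 1/(-2133 + 301) = 1/(-1832) = -1/1832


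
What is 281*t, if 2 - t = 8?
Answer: -1686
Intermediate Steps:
t = -6 (t = 2 - 1*8 = 2 - 8 = -6)
281*t = 281*(-6) = -1686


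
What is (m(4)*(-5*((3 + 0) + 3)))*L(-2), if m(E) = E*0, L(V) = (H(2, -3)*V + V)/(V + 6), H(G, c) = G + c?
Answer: 0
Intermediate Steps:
L(V) = 0 (L(V) = ((2 - 3)*V + V)/(V + 6) = (-V + V)/(6 + V) = 0/(6 + V) = 0)
m(E) = 0
(m(4)*(-5*((3 + 0) + 3)))*L(-2) = (0*(-5*((3 + 0) + 3)))*0 = (0*(-5*(3 + 3)))*0 = (0*(-5*6))*0 = (0*(-30))*0 = 0*0 = 0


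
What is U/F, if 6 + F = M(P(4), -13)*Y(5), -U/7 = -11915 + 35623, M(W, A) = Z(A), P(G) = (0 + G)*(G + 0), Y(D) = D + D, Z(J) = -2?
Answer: 82978/13 ≈ 6382.9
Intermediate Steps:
Y(D) = 2*D
P(G) = G**2 (P(G) = G*G = G**2)
M(W, A) = -2
U = -165956 (U = -7*(-11915 + 35623) = -7*23708 = -165956)
F = -26 (F = -6 - 4*5 = -6 - 2*10 = -6 - 20 = -26)
U/F = -165956/(-26) = -165956*(-1/26) = 82978/13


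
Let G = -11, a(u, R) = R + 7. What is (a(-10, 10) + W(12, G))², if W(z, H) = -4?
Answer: 169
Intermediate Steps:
a(u, R) = 7 + R
(a(-10, 10) + W(12, G))² = ((7 + 10) - 4)² = (17 - 4)² = 13² = 169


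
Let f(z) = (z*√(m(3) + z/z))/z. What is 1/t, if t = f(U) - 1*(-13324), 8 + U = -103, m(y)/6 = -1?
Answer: 13324/177528981 - I*√5/177528981 ≈ 7.5052e-5 - 1.2596e-8*I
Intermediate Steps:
m(y) = -6 (m(y) = 6*(-1) = -6)
U = -111 (U = -8 - 103 = -111)
f(z) = I*√5 (f(z) = (z*√(-6 + z/z))/z = (z*√(-6 + 1))/z = (z*√(-5))/z = (z*(I*√5))/z = (I*z*√5)/z = I*√5)
t = 13324 + I*√5 (t = I*√5 - 1*(-13324) = I*√5 + 13324 = 13324 + I*√5 ≈ 13324.0 + 2.2361*I)
1/t = 1/(13324 + I*√5)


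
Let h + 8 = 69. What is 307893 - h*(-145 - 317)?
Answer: 336075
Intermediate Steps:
h = 61 (h = -8 + 69 = 61)
307893 - h*(-145 - 317) = 307893 - 61*(-145 - 317) = 307893 - 61*(-462) = 307893 - 1*(-28182) = 307893 + 28182 = 336075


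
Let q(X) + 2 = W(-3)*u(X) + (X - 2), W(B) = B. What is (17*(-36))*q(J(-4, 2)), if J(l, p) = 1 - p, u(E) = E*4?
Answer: -4284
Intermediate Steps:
u(E) = 4*E
q(X) = -4 - 11*X (q(X) = -2 + (-12*X + (X - 2)) = -2 + (-12*X + (-2 + X)) = -2 + (-2 - 11*X) = -4 - 11*X)
(17*(-36))*q(J(-4, 2)) = (17*(-36))*(-4 - 11*(1 - 1*2)) = -612*(-4 - 11*(1 - 2)) = -612*(-4 - 11*(-1)) = -612*(-4 + 11) = -612*7 = -4284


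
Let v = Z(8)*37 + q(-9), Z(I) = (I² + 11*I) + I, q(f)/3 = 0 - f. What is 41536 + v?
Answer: 47483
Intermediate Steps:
q(f) = -3*f (q(f) = 3*(0 - f) = 3*(-f) = -3*f)
Z(I) = I² + 12*I
v = 5947 (v = (8*(12 + 8))*37 - 3*(-9) = (8*20)*37 + 27 = 160*37 + 27 = 5920 + 27 = 5947)
41536 + v = 41536 + 5947 = 47483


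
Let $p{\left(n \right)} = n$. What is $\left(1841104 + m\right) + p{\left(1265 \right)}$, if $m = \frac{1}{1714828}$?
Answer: $\frac{3159345947533}{1714828} \approx 1.8424 \cdot 10^{6}$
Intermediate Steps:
$m = \frac{1}{1714828} \approx 5.8315 \cdot 10^{-7}$
$\left(1841104 + m\right) + p{\left(1265 \right)} = \left(1841104 + \frac{1}{1714828}\right) + 1265 = \frac{3157176690113}{1714828} + 1265 = \frac{3159345947533}{1714828}$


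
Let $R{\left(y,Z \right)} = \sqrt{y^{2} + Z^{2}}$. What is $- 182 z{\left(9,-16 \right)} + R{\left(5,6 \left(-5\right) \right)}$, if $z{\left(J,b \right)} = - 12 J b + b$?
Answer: $-311584 + 5 \sqrt{37} \approx -3.1155 \cdot 10^{5}$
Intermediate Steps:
$z{\left(J,b \right)} = b - 12 J b$ ($z{\left(J,b \right)} = - 12 J b + b = b - 12 J b$)
$R{\left(y,Z \right)} = \sqrt{Z^{2} + y^{2}}$
$- 182 z{\left(9,-16 \right)} + R{\left(5,6 \left(-5\right) \right)} = - 182 \left(- 16 \left(1 - 108\right)\right) + \sqrt{\left(6 \left(-5\right)\right)^{2} + 5^{2}} = - 182 \left(- 16 \left(1 - 108\right)\right) + \sqrt{\left(-30\right)^{2} + 25} = - 182 \left(\left(-16\right) \left(-107\right)\right) + \sqrt{900 + 25} = \left(-182\right) 1712 + \sqrt{925} = -311584 + 5 \sqrt{37}$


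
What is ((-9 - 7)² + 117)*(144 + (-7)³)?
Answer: -74227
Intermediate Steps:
((-9 - 7)² + 117)*(144 + (-7)³) = ((-16)² + 117)*(144 - 343) = (256 + 117)*(-199) = 373*(-199) = -74227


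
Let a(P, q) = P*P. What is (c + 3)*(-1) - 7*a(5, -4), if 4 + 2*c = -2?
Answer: -175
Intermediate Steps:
c = -3 (c = -2 + (1/2)*(-2) = -2 - 1 = -3)
a(P, q) = P**2
(c + 3)*(-1) - 7*a(5, -4) = (-3 + 3)*(-1) - 7*5**2 = 0*(-1) - 7*25 = 0 - 175 = -175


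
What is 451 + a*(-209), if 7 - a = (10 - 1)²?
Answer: 15917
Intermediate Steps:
a = -74 (a = 7 - (10 - 1)² = 7 - 1*9² = 7 - 1*81 = 7 - 81 = -74)
451 + a*(-209) = 451 - 74*(-209) = 451 + 15466 = 15917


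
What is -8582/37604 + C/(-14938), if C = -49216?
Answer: 61518591/20061734 ≈ 3.0665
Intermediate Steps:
-8582/37604 + C/(-14938) = -8582/37604 - 49216/(-14938) = -8582*1/37604 - 49216*(-1/14938) = -613/2686 + 24608/7469 = 61518591/20061734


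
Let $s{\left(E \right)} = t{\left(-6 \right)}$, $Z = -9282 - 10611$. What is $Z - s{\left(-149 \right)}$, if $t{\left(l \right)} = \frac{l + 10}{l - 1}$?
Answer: $- \frac{139247}{7} \approx -19892.0$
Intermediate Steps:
$Z = -19893$ ($Z = -9282 - 10611 = -19893$)
$t{\left(l \right)} = \frac{10 + l}{-1 + l}$
$s{\left(E \right)} = - \frac{4}{7}$ ($s{\left(E \right)} = \frac{10 - 6}{-1 - 6} = \frac{1}{-7} \cdot 4 = \left(- \frac{1}{7}\right) 4 = - \frac{4}{7}$)
$Z - s{\left(-149 \right)} = -19893 - - \frac{4}{7} = -19893 + \frac{4}{7} = - \frac{139247}{7}$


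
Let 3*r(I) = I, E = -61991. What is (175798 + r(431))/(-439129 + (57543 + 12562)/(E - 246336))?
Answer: -162742698775/406186191864 ≈ -0.40066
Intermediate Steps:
r(I) = I/3
(175798 + r(431))/(-439129 + (57543 + 12562)/(E - 246336)) = (175798 + (1/3)*431)/(-439129 + (57543 + 12562)/(-61991 - 246336)) = (175798 + 431/3)/(-439129 + 70105/(-308327)) = 527825/(3*(-439129 + 70105*(-1/308327))) = 527825/(3*(-439129 - 70105/308327)) = 527825/(3*(-135395397288/308327)) = (527825/3)*(-308327/135395397288) = -162742698775/406186191864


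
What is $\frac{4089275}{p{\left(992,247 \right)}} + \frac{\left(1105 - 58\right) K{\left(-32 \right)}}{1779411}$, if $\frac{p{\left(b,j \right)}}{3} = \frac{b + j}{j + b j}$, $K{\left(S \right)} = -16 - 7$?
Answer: $\frac{198301628481125522}{734896743} \approx 2.6984 \cdot 10^{8}$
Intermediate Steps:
$K{\left(S \right)} = -23$
$p{\left(b,j \right)} = \frac{3 \left(b + j\right)}{j + b j}$ ($p{\left(b,j \right)} = 3 \frac{b + j}{j + b j} = \frac{3 \left(b + j\right)}{j + b j}$)
$\frac{4089275}{p{\left(992,247 \right)}} + \frac{\left(1105 - 58\right) K{\left(-32 \right)}}{1779411} = \frac{4089275}{3 \cdot \frac{1}{247} \frac{1}{1 + 992} \left(992 + 247\right)} + \frac{\left(1105 - 58\right) \left(-23\right)}{1779411} = \frac{4089275}{3 \cdot \frac{1}{247} \cdot \frac{1}{993} \cdot 1239} + 1047 \left(-23\right) \frac{1}{1779411} = \frac{4089275}{3 \cdot \frac{1}{247} \cdot \frac{1}{993} \cdot 1239} - \frac{8027}{593137} = \frac{4089275}{\frac{1239}{81757}} - \frac{8027}{593137} = 4089275 \cdot \frac{81757}{1239} - \frac{8027}{593137} = \frac{334326856175}{1239} - \frac{8027}{593137} = \frac{198301628481125522}{734896743}$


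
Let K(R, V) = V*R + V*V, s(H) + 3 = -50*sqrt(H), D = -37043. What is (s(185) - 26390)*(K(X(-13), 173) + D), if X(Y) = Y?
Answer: 247117659 + 468150*sqrt(185) ≈ 2.5349e+8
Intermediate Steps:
s(H) = -3 - 50*sqrt(H)
K(R, V) = V**2 + R*V (K(R, V) = R*V + V**2 = V**2 + R*V)
(s(185) - 26390)*(K(X(-13), 173) + D) = ((-3 - 50*sqrt(185)) - 26390)*(173*(-13 + 173) - 37043) = (-26393 - 50*sqrt(185))*(173*160 - 37043) = (-26393 - 50*sqrt(185))*(27680 - 37043) = (-26393 - 50*sqrt(185))*(-9363) = 247117659 + 468150*sqrt(185)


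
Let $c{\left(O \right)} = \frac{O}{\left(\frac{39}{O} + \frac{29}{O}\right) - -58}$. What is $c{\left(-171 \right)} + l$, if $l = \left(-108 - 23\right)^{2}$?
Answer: $\frac{169006609}{9850} \approx 17158.0$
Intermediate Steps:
$c{\left(O \right)} = \frac{O}{58 + \frac{68}{O}}$ ($c{\left(O \right)} = \frac{O}{\frac{68}{O} + 58} = \frac{O}{58 + \frac{68}{O}}$)
$l = 17161$ ($l = \left(-131\right)^{2} = 17161$)
$c{\left(-171 \right)} + l = \frac{\left(-171\right)^{2}}{2 \left(34 + 29 \left(-171\right)\right)} + 17161 = \frac{1}{2} \cdot 29241 \frac{1}{34 - 4959} + 17161 = \frac{1}{2} \cdot 29241 \frac{1}{-4925} + 17161 = \frac{1}{2} \cdot 29241 \left(- \frac{1}{4925}\right) + 17161 = - \frac{29241}{9850} + 17161 = \frac{169006609}{9850}$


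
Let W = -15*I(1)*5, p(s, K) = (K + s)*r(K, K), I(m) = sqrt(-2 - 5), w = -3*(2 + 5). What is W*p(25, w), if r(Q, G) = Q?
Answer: 6300*I*sqrt(7) ≈ 16668.0*I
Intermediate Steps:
w = -21 (w = -3*7 = -21)
I(m) = I*sqrt(7) (I(m) = sqrt(-7) = I*sqrt(7))
p(s, K) = K*(K + s) (p(s, K) = (K + s)*K = K*(K + s))
W = -75*I*sqrt(7) (W = -15*I*sqrt(7)*5 = -75*I*sqrt(7) ≈ -198.43*I)
W*p(25, w) = (-75*I*sqrt(7))*(-21*(-21 + 25)) = (-75*I*sqrt(7))*(-21*4) = -75*I*sqrt(7)*(-84) = 6300*I*sqrt(7)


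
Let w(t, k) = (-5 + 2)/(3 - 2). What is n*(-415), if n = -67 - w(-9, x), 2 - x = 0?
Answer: 26560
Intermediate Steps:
x = 2 (x = 2 - 1*0 = 2 + 0 = 2)
w(t, k) = -3 (w(t, k) = -3/1 = -3*1 = -3)
n = -64 (n = -67 - 1*(-3) = -67 + 3 = -64)
n*(-415) = -64*(-415) = 26560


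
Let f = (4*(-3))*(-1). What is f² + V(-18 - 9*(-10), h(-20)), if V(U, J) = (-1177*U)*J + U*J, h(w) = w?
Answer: 1693584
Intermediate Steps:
V(U, J) = -1176*J*U (V(U, J) = -1177*J*U + J*U = -1176*J*U)
f = 12 (f = -12*(-1) = 12)
f² + V(-18 - 9*(-10), h(-20)) = 12² - 1176*(-20)*(-18 - 9*(-10)) = 144 - 1176*(-20)*(-18 + 90) = 144 - 1176*(-20)*72 = 144 + 1693440 = 1693584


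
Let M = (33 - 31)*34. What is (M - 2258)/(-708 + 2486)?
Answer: -1095/889 ≈ -1.2317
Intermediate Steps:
M = 68 (M = 2*34 = 68)
(M - 2258)/(-708 + 2486) = (68 - 2258)/(-708 + 2486) = -2190/1778 = -2190*1/1778 = -1095/889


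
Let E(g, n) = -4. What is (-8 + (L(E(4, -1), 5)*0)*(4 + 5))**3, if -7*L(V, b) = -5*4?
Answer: -512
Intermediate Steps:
L(V, b) = 20/7 (L(V, b) = -(-5)*4/7 = -1/7*(-20) = 20/7)
(-8 + (L(E(4, -1), 5)*0)*(4 + 5))**3 = (-8 + ((20/7)*0)*(4 + 5))**3 = (-8 + 0*9)**3 = (-8 + 0)**3 = (-8)**3 = -512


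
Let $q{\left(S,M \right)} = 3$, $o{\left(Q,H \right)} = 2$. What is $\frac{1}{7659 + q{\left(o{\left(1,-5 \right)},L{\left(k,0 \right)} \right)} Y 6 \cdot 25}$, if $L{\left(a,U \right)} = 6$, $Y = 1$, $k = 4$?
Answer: $\frac{1}{8109} \approx 0.00012332$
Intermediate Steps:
$\frac{1}{7659 + q{\left(o{\left(1,-5 \right)},L{\left(k,0 \right)} \right)} Y 6 \cdot 25} = \frac{1}{7659 + 3 \cdot 1 \cdot 6 \cdot 25} = \frac{1}{7659 + 3 \cdot 6 \cdot 25} = \frac{1}{7659 + 18 \cdot 25} = \frac{1}{7659 + 450} = \frac{1}{8109}$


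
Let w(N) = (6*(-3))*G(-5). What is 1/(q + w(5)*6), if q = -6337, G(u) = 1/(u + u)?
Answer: -5/31631 ≈ -0.00015807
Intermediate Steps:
G(u) = 1/(2*u)
w(N) = 9/5 (w(N) = (6*(-3))*((1/2)/(-5)) = -9*(-1)/5 = -18*(-1/10) = 9/5)
1/(q + w(5)*6) = 1/(-6337 + (9/5)*6) = 1/(-6337 + 54/5) = 1/(-31631/5) = -5/31631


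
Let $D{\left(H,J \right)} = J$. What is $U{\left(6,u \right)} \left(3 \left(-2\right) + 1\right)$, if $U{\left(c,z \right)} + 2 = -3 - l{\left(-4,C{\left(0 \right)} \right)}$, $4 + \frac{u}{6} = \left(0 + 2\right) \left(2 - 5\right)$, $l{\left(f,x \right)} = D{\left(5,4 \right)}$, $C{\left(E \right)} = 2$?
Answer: $45$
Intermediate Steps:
$l{\left(f,x \right)} = 4$
$u = -60$ ($u = -24 + 6 \left(0 + 2\right) \left(2 - 5\right) = -24 + 6 \cdot 2 \left(-3\right) = -24 + 6 \left(-6\right) = -24 - 36 = -60$)
$U{\left(c,z \right)} = -9$ ($U{\left(c,z \right)} = -2 - 7 = -9$)
$U{\left(6,u \right)} \left(3 \left(-2\right) + 1\right) = - 9 \left(3 \left(-2\right) + 1\right) = - 9 \left(-6 + 1\right) = \left(-9\right) \left(-5\right) = 45$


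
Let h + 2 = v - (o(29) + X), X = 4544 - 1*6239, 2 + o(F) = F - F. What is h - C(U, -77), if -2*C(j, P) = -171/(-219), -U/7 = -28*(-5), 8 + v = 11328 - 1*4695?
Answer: 1214777/146 ≈ 8320.4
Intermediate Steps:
o(F) = -2 (o(F) = -2 + (F - F) = -2 + 0 = -2)
X = -1695 (X = 4544 - 6239 = -1695)
v = 6625 (v = -8 + (11328 - 1*4695) = -8 + (11328 - 4695) = -8 + 6633 = 6625)
U = -980 (U = -(-196)*(-5) = -7*140 = -980)
C(j, P) = -57/146 (C(j, P) = -(-171)/(2*(-219)) = -(-171)*(-1)/(2*219) = -1/2*57/73 = -57/146)
h = 8320 (h = -2 + (6625 - (-2 - 1695)) = -2 + (6625 - 1*(-1697)) = -2 + (6625 + 1697) = -2 + 8322 = 8320)
h - C(U, -77) = 8320 - 1*(-57/146) = 8320 + 57/146 = 1214777/146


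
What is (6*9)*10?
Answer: 540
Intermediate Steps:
(6*9)*10 = 54*10 = 540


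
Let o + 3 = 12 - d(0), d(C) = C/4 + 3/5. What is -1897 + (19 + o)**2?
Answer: -28656/25 ≈ -1146.2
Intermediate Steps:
d(C) = 3/5 + C/4 (d(C) = C*(1/4) + 3*(1/5) = C/4 + 3/5 = 3/5 + C/4)
o = 42/5 (o = -3 + (12 - (3/5 + (1/4)*0)) = -3 + (12 - (3/5 + 0)) = -3 + (12 - 1*3/5) = -3 + (12 - 3/5) = -3 + 57/5 = 42/5 ≈ 8.4000)
-1897 + (19 + o)**2 = -1897 + (19 + 42/5)**2 = -1897 + (137/5)**2 = -1897 + 18769/25 = -28656/25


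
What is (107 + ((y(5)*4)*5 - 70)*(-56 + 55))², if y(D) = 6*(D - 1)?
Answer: 91809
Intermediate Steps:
y(D) = -6 + 6*D (y(D) = 6*(-1 + D) = -6 + 6*D)
(107 + ((y(5)*4)*5 - 70)*(-56 + 55))² = (107 + (((-6 + 6*5)*4)*5 - 70)*(-56 + 55))² = (107 + (((-6 + 30)*4)*5 - 70)*(-1))² = (107 + ((24*4)*5 - 70)*(-1))² = (107 + (96*5 - 70)*(-1))² = (107 + (480 - 70)*(-1))² = (107 + 410*(-1))² = (107 - 410)² = (-303)² = 91809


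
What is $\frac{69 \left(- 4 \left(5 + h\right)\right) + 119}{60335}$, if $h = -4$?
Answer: $- \frac{157}{60335} \approx -0.0026021$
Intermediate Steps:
$\frac{69 \left(- 4 \left(5 + h\right)\right) + 119}{60335} = \frac{69 \left(- 4 \left(5 - 4\right)\right) + 119}{60335} = \left(69 \left(\left(-4\right) 1\right) + 119\right) \frac{1}{60335} = \left(69 \left(-4\right) + 119\right) \frac{1}{60335} = \left(-276 + 119\right) \frac{1}{60335} = \left(-157\right) \frac{1}{60335} = - \frac{157}{60335}$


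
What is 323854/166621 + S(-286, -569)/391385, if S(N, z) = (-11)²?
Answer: 126771758931/65212960085 ≈ 1.9440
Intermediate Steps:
S(N, z) = 121
323854/166621 + S(-286, -569)/391385 = 323854/166621 + 121/391385 = 126771758931/65212960085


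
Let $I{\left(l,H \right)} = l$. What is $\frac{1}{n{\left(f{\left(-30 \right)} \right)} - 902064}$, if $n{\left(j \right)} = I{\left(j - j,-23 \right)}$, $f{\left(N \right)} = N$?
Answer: $- \frac{1}{902064} \approx -1.1086 \cdot 10^{-6}$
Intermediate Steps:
$n{\left(j \right)} = 0$ ($n{\left(j \right)} = j - j = 0$)
$\frac{1}{n{\left(f{\left(-30 \right)} \right)} - 902064} = \frac{1}{0 - 902064} = \frac{1}{-902064} = - \frac{1}{902064}$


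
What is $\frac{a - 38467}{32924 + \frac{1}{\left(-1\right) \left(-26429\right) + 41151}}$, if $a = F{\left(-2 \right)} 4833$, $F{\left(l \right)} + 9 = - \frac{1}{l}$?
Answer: $- \frac{5375820050}{2225003921} \approx -2.4161$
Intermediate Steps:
$F{\left(l \right)} = -9 - \frac{1}{l}$
$a = - \frac{82161}{2}$ ($a = \left(-9 - \frac{1}{-2}\right) 4833 = \left(-9 - - \frac{1}{2}\right) 4833 = \left(-9 + \frac{1}{2}\right) 4833 = \left(- \frac{17}{2}\right) 4833 = - \frac{82161}{2} \approx -41081.0$)
$\frac{a - 38467}{32924 + \frac{1}{\left(-1\right) \left(-26429\right) + 41151}} = \frac{- \frac{82161}{2} - 38467}{32924 + \frac{1}{\left(-1\right) \left(-26429\right) + 41151}} = - \frac{159095}{2 \left(32924 + \frac{1}{26429 + 41151}\right)} = - \frac{159095}{2 \left(32924 + \frac{1}{67580}\right)} = - \frac{159095}{2 \cdot \frac{2225003921}{67580}} = \left(- \frac{159095}{2}\right) \frac{67580}{2225003921} = - \frac{5375820050}{2225003921}$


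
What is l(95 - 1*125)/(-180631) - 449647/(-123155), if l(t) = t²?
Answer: 81109347757/22245610805 ≈ 3.6461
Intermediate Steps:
l(95 - 1*125)/(-180631) - 449647/(-123155) = (95 - 1*125)²/(-180631) - 449647/(-123155) = (95 - 125)²*(-1/180631) - 449647*(-1/123155) = (-30)²*(-1/180631) + 449647/123155 = 900*(-1/180631) + 449647/123155 = -900/180631 + 449647/123155 = 81109347757/22245610805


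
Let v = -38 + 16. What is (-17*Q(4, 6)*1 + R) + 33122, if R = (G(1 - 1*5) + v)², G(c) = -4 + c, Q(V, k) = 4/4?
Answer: 34005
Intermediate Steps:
v = -22
Q(V, k) = 1 (Q(V, k) = 4*(¼) = 1)
R = 900 (R = ((-4 + (1 - 1*5)) - 22)² = ((-4 + (1 - 5)) - 22)² = ((-4 - 4) - 22)² = (-8 - 22)² = (-30)² = 900)
(-17*Q(4, 6)*1 + R) + 33122 = (-17*1*1 + 900) + 33122 = (-17*1 + 900) + 33122 = (-17 + 900) + 33122 = 883 + 33122 = 34005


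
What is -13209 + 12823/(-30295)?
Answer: -400179478/30295 ≈ -13209.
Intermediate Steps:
-13209 + 12823/(-30295) = -13209 + 12823*(-1/30295) = -13209 - 12823/30295 = -400179478/30295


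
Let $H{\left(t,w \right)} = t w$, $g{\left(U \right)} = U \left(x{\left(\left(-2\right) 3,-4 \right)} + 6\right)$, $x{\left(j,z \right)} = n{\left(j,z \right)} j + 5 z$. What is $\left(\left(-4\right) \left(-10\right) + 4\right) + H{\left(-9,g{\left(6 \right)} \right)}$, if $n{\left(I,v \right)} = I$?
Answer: $-1144$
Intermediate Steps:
$x{\left(j,z \right)} = j^{2} + 5 z$ ($x{\left(j,z \right)} = j j + 5 z = j^{2} + 5 z$)
$g{\left(U \right)} = 22 U$ ($g{\left(U \right)} = U \left(\left(\left(\left(-2\right) 3\right)^{2} + 5 \left(-4\right)\right) + 6\right) = U \left(\left(\left(-6\right)^{2} - 20\right) + 6\right) = U \left(\left(36 - 20\right) + 6\right) = U \left(16 + 6\right) = U 22 = 22 U$)
$\left(\left(-4\right) \left(-10\right) + 4\right) + H{\left(-9,g{\left(6 \right)} \right)} = \left(\left(-4\right) \left(-10\right) + 4\right) - 9 \cdot 22 \cdot 6 = \left(40 + 4\right) - 1188 = 44 - 1188 = -1144$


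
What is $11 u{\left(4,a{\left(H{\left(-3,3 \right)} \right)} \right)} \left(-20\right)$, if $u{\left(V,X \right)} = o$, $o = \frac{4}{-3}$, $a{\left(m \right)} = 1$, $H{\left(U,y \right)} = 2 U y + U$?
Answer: $\frac{880}{3} \approx 293.33$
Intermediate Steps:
$H{\left(U,y \right)} = U + 2 U y$ ($H{\left(U,y \right)} = 2 U y + U = U + 2 U y$)
$o = - \frac{4}{3}$ ($o = 4 \left(- \frac{1}{3}\right) = - \frac{4}{3} \approx -1.3333$)
$u{\left(V,X \right)} = - \frac{4}{3}$
$11 u{\left(4,a{\left(H{\left(-3,3 \right)} \right)} \right)} \left(-20\right) = 11 \left(- \frac{4}{3}\right) \left(-20\right) = \left(- \frac{44}{3}\right) \left(-20\right) = \frac{880}{3}$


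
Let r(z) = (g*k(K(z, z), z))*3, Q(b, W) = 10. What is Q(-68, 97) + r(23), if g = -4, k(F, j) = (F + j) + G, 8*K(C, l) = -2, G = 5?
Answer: -323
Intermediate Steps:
K(C, l) = -¼ (K(C, l) = (⅛)*(-2) = -¼)
k(F, j) = 5 + F + j (k(F, j) = (F + j) + 5 = 5 + F + j)
r(z) = -57 - 12*z (r(z) = -4*(5 - ¼ + z)*3 = -4*(19/4 + z)*3 = (-19 - 4*z)*3 = -57 - 12*z)
Q(-68, 97) + r(23) = 10 + (-57 - 12*23) = 10 + (-57 - 276) = 10 - 333 = -323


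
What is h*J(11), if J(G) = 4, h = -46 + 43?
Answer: -12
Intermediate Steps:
h = -3
h*J(11) = -3*4 = -12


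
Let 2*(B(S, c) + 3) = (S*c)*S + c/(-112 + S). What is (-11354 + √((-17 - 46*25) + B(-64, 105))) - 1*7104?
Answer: -18458 + √1656206970/88 ≈ -17996.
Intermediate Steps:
B(S, c) = -3 + c*S²/2 + c/(2*(-112 + S)) (B(S, c) = -3 + ((S*c)*S + c/(-112 + S))/2 = -3 + (c*S² + c/(-112 + S))/2 = -3 + (c*S²/2 + c/(2*(-112 + S))) = -3 + c*S²/2 + c/(2*(-112 + S)))
(-11354 + √((-17 - 46*25) + B(-64, 105))) - 1*7104 = (-11354 + √((-17 - 46*25) + (672 + 105 - 6*(-64) + 105*(-64)³ - 112*105*(-64)²)/(2*(-112 - 64)))) - 1*7104 = (-11354 + √((-17 - 1150) + (½)*(672 + 105 + 384 + 105*(-262144) - 112*105*4096)/(-176))) - 7104 = (-11354 + √(-1167 + (½)*(-1/176)*(672 + 105 + 384 - 27525120 - 48168960))) - 7104 = (-11354 + √(-1167 + (½)*(-1/176)*(-75692919))) - 7104 = (-11354 + √(-1167 + 75692919/352)) - 7104 = (-11354 + √(75282135/352)) - 7104 = (-11354 + √1656206970/88) - 7104 = -18458 + √1656206970/88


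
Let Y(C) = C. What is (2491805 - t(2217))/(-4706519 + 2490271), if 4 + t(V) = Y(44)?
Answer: -2491765/2216248 ≈ -1.1243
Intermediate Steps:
t(V) = 40 (t(V) = -4 + 44 = 40)
(2491805 - t(2217))/(-4706519 + 2490271) = (2491805 - 1*40)/(-4706519 + 2490271) = (2491805 - 40)/(-2216248) = 2491765*(-1/2216248) = -2491765/2216248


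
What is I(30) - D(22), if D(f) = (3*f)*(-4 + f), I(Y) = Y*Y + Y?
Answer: -258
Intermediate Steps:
I(Y) = Y + Y**2 (I(Y) = Y**2 + Y = Y + Y**2)
D(f) = 3*f*(-4 + f)
I(30) - D(22) = 30*(1 + 30) - 3*22*(-4 + 22) = 30*31 - 3*22*18 = 930 - 1*1188 = 930 - 1188 = -258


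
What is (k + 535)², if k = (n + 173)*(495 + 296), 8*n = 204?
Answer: 99286119409/4 ≈ 2.4822e+10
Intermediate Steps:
n = 51/2 (n = (⅛)*204 = 51/2 ≈ 25.500)
k = 314027/2 (k = (51/2 + 173)*(495 + 296) = (397/2)*791 = 314027/2 ≈ 1.5701e+5)
(k + 535)² = (314027/2 + 535)² = (315097/2)² = 99286119409/4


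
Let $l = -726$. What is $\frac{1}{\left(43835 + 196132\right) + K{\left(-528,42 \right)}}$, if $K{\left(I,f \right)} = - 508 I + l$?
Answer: $\frac{1}{507465} \approx 1.9706 \cdot 10^{-6}$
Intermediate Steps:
$K{\left(I,f \right)} = -726 - 508 I$ ($K{\left(I,f \right)} = - 508 I - 726 = -726 - 508 I$)
$\frac{1}{\left(43835 + 196132\right) + K{\left(-528,42 \right)}} = \frac{1}{\left(43835 + 196132\right) - -267498} = \frac{1}{239967 + \left(-726 + 268224\right)} = \frac{1}{239967 + 267498} = \frac{1}{507465}$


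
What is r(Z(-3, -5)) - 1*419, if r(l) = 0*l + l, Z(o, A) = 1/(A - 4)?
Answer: -3772/9 ≈ -419.11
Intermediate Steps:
Z(o, A) = 1/(-4 + A)
r(l) = l (r(l) = 0 + l = l)
r(Z(-3, -5)) - 1*419 = 1/(-4 - 5) - 1*419 = 1/(-9) - 419 = -1/9 - 419 = -3772/9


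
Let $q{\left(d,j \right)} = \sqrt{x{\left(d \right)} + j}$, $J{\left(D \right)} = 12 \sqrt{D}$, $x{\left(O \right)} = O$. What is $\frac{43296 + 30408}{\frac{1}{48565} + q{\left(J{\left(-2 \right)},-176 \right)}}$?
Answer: $\frac{73704}{\frac{1}{48565} + \sqrt{-176 + 12 i \sqrt{2}}} \approx 266.31 - 5536.4 i$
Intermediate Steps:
$q{\left(d,j \right)} = \sqrt{d + j}$
$\frac{43296 + 30408}{\frac{1}{48565} + q{\left(J{\left(-2 \right)},-176 \right)}} = \frac{43296 + 30408}{\frac{1}{48565} + \sqrt{12 \sqrt{-2} - 176}} = \frac{73704}{\frac{1}{48565} + \sqrt{12 i \sqrt{2} - 176}} = \frac{73704}{\frac{1}{48565} + \sqrt{-176 + 12 i \sqrt{2}}}$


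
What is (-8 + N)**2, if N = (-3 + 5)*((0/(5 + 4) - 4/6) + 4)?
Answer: 16/9 ≈ 1.7778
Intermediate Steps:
N = 20/3 (N = 2*((0/9 - 4*1/6) + 4) = 2*((0*(1/9) - 2/3) + 4) = 2*((0 - 2/3) + 4) = 2*(-2/3 + 4) = 2*(10/3) = 20/3 ≈ 6.6667)
(-8 + N)**2 = (-8 + 20/3)**2 = (-4/3)**2 = 16/9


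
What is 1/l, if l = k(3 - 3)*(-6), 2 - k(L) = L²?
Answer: -1/12 ≈ -0.083333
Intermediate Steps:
k(L) = 2 - L²
l = -12 (l = (2 - (3 - 3)²)*(-6) = (2 - 1*0²)*(-6) = (2 - 1*0)*(-6) = (2 + 0)*(-6) = 2*(-6) = -12)
1/l = 1/(-12) = -1/12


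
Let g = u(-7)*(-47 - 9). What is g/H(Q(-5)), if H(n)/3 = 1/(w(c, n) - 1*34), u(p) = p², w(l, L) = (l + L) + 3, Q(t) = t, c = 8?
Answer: 76832/3 ≈ 25611.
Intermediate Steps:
w(l, L) = 3 + L + l (w(l, L) = (L + l) + 3 = 3 + L + l)
H(n) = 3/(-23 + n) (H(n) = 3/((3 + n + 8) - 1*34) = 3/((11 + n) - 34) = 3/(-23 + n))
g = -2744 (g = (-7)²*(-47 - 9) = 49*(-56) = -2744)
g/H(Q(-5)) = -2744/(3/(-23 - 5)) = -2744/(3/(-28)) = -2744/(3*(-1/28)) = -2744/(-3/28) = -2744*(-28/3) = 76832/3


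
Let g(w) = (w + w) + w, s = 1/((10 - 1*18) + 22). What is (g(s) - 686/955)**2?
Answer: 45414121/178756900 ≈ 0.25406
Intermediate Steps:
s = 1/14 (s = 1/((10 - 18) + 22) = 1/(-8 + 22) = 1/14 ≈ 0.071429)
g(w) = 3*w (g(w) = 2*w + w = 3*w)
(g(s) - 686/955)**2 = (3*(1/14) - 686/955)**2 = (3/14 - 686*1/955)**2 = (3/14 - 686/955)**2 = (-6739/13370)**2 = 45414121/178756900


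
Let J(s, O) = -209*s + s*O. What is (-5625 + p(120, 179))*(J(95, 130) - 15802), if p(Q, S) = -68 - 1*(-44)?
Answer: 131661243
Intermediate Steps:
J(s, O) = -209*s + O*s
p(Q, S) = -24 (p(Q, S) = -68 + 44 = -24)
(-5625 + p(120, 179))*(J(95, 130) - 15802) = (-5625 - 24)*(95*(-209 + 130) - 15802) = -5649*(95*(-79) - 15802) = -5649*(-7505 - 15802) = -5649*(-23307) = 131661243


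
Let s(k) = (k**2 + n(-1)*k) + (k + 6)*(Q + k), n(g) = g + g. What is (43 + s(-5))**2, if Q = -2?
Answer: 5041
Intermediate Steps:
n(g) = 2*g
s(k) = k**2 - 2*k + (-2 + k)*(6 + k) (s(k) = (k**2 + (2*(-1))*k) + (k + 6)*(-2 + k) = (k**2 - 2*k) + (6 + k)*(-2 + k) = (k**2 - 2*k) + (-2 + k)*(6 + k) = k**2 - 2*k + (-2 + k)*(6 + k))
(43 + s(-5))**2 = (43 + (-12 + 2*(-5) + 2*(-5)**2))**2 = (43 + (-12 - 10 + 2*25))**2 = (43 + (-12 - 10 + 50))**2 = (43 + 28)**2 = 71**2 = 5041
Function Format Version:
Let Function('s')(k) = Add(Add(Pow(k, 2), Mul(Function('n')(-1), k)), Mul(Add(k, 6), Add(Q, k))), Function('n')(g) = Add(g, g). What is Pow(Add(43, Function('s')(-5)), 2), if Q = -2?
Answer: 5041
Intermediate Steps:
Function('n')(g) = Mul(2, g)
Function('s')(k) = Add(Pow(k, 2), Mul(-2, k), Mul(Add(-2, k), Add(6, k))) (Function('s')(k) = Add(Add(Pow(k, 2), Mul(Mul(2, -1), k)), Mul(Add(k, 6), Add(-2, k))) = Add(Add(Pow(k, 2), Mul(-2, k)), Mul(Add(6, k), Add(-2, k))) = Add(Add(Pow(k, 2), Mul(-2, k)), Mul(Add(-2, k), Add(6, k))) = Add(Pow(k, 2), Mul(-2, k), Mul(Add(-2, k), Add(6, k))))
Pow(Add(43, Function('s')(-5)), 2) = Pow(Add(43, Add(-12, Mul(2, -5), Mul(2, Pow(-5, 2)))), 2) = Pow(Add(43, Add(-12, -10, Mul(2, 25))), 2) = Pow(Add(43, Add(-12, -10, 50)), 2) = Pow(Add(43, 28), 2) = Pow(71, 2) = 5041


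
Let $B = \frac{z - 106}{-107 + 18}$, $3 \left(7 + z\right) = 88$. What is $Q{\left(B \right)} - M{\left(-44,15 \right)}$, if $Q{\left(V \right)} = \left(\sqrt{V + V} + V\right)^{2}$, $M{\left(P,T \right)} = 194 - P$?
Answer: $- \frac{16769747}{71289} + \frac{502 \sqrt{134034}}{71289} \approx -232.66$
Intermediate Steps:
$z = \frac{67}{3}$ ($z = -7 + \frac{1}{3} \cdot 88 = -7 + \frac{88}{3} = \frac{67}{3} \approx 22.333$)
$B = \frac{251}{267}$ ($B = \frac{\frac{67}{3} - 106}{-107 + 18} = - \frac{251}{3 \left(-89\right)} = \left(- \frac{251}{3}\right) \left(- \frac{1}{89}\right) = \frac{251}{267} \approx 0.94007$)
$Q{\left(V \right)} = \left(V + \sqrt{2} \sqrt{V}\right)^{2}$ ($Q{\left(V \right)} = \left(\sqrt{2 V} + V\right)^{2} = \left(\sqrt{2} \sqrt{V} + V\right)^{2} = \left(V + \sqrt{2} \sqrt{V}\right)^{2}$)
$Q{\left(B \right)} - M{\left(-44,15 \right)} = \left(\frac{251}{267} + \sqrt{2} \sqrt{\frac{251}{267}}\right)^{2} - \left(194 - -44\right) = \left(\frac{251}{267} + \sqrt{2} \frac{\sqrt{67017}}{267}\right)^{2} - \left(194 + 44\right) = \left(\frac{251}{267} + \frac{\sqrt{134034}}{267}\right)^{2} - 238 = -238 + \left(\frac{251}{267} + \frac{\sqrt{134034}}{267}\right)^{2}$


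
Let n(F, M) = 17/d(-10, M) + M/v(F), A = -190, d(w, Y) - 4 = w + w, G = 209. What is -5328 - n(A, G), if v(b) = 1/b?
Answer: 550129/16 ≈ 34383.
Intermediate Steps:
d(w, Y) = 4 + 2*w (d(w, Y) = 4 + (w + w) = 4 + 2*w)
n(F, M) = -17/16 + F*M (n(F, M) = 17/(4 + 2*(-10)) + M/(1/F) = 17/(4 - 20) + M*F = 17/(-16) + F*M = 17*(-1/16) + F*M = -17/16 + F*M)
-5328 - n(A, G) = -5328 - (-17/16 - 190*209) = -5328 - (-17/16 - 39710) = -5328 - 1*(-635377/16) = -5328 + 635377/16 = 550129/16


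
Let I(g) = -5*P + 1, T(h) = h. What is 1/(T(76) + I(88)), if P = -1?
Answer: 1/82 ≈ 0.012195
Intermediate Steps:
I(g) = 6 (I(g) = -5*(-1) + 1 = 5 + 1 = 6)
1/(T(76) + I(88)) = 1/(76 + 6) = 1/82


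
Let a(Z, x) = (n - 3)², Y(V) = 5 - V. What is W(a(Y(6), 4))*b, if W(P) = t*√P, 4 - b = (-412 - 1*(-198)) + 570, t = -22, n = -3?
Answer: 46464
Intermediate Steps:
a(Z, x) = 36 (a(Z, x) = (-3 - 3)² = (-6)² = 36)
b = -352 (b = 4 - ((-412 - 1*(-198)) + 570) = 4 - ((-412 + 198) + 570) = 4 - (-214 + 570) = 4 - 1*356 = 4 - 356 = -352)
W(P) = -22*√P
W(a(Y(6), 4))*b = -22*√36*(-352) = -22*6*(-352) = -132*(-352) = 46464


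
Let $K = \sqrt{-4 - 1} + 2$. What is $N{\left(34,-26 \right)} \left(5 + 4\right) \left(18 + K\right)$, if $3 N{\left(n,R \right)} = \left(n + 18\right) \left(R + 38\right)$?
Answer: $37440 + 1872 i \sqrt{5} \approx 37440.0 + 4185.9 i$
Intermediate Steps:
$K = 2 + i \sqrt{5}$ ($K = \sqrt{-5} + 2 = i \sqrt{5} + 2 = 2 + i \sqrt{5} \approx 2.0 + 2.2361 i$)
$N{\left(n,R \right)} = \frac{\left(18 + n\right) \left(38 + R\right)}{3}$ ($N{\left(n,R \right)} = \frac{\left(n + 18\right) \left(R + 38\right)}{3} = \frac{\left(18 + n\right) \left(38 + R\right)}{3}$)
$N{\left(34,-26 \right)} \left(5 + 4\right) \left(18 + K\right) = \left(228 + 6 \left(-26\right) + \frac{38}{3} \cdot 34 + \frac{1}{3} \left(-26\right) 34\right) \left(5 + 4\right) \left(18 + \left(2 + i \sqrt{5}\right)\right) = \left(228 - 156 + \frac{1292}{3} - \frac{884}{3}\right) 9 \left(20 + i \sqrt{5}\right) = 208 \left(180 + 9 i \sqrt{5}\right) = 37440 + 1872 i \sqrt{5}$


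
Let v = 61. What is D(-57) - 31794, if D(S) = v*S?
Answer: -35271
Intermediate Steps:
D(S) = 61*S
D(-57) - 31794 = 61*(-57) - 31794 = -3477 - 31794 = -35271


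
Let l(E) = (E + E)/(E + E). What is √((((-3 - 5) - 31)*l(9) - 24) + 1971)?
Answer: 6*√53 ≈ 43.681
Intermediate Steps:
l(E) = 1 (l(E) = (2*E)/((2*E)) = (2*E)*(1/(2*E)) = 1)
√((((-3 - 5) - 31)*l(9) - 24) + 1971) = √((((-3 - 5) - 31)*1 - 24) + 1971) = √(((-8 - 31)*1 - 24) + 1971) = √((-39*1 - 24) + 1971) = √((-39 - 24) + 1971) = √(-63 + 1971) = √1908 = 6*√53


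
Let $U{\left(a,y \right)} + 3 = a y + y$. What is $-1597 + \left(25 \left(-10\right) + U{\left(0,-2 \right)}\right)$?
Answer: $-1852$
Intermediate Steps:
$U{\left(a,y \right)} = -3 + y + a y$ ($U{\left(a,y \right)} = -3 + \left(a y + y\right) = -3 + \left(y + a y\right) = -3 + y + a y$)
$-1597 + \left(25 \left(-10\right) + U{\left(0,-2 \right)}\right) = -1597 + \left(25 \left(-10\right) - 5\right) = -1597 - 255 = -1852$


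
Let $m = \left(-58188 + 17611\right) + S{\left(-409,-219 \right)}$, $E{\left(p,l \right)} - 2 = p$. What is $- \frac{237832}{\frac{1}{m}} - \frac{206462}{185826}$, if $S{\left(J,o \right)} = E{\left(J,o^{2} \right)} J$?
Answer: $- \frac{2781789125673007}{92913} \approx -2.994 \cdot 10^{10}$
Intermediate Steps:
$E{\left(p,l \right)} = 2 + p$
$S{\left(J,o \right)} = J \left(2 + J\right)$ ($S{\left(J,o \right)} = \left(2 + J\right) J = J \left(2 + J\right)$)
$m = 125886$ ($m = \left(-58188 + 17611\right) - 409 \left(2 - 409\right) = -40577 - -166463 = -40577 + 166463 = 125886$)
$- \frac{237832}{\frac{1}{m}} - \frac{206462}{185826} = - \frac{237832}{\frac{1}{125886}} - \frac{206462}{185826} = - 237832 \frac{1}{\frac{1}{125886}} - \frac{103231}{92913} = \left(-237832\right) 125886 - \frac{103231}{92913} = -29939719152 - \frac{103231}{92913} = - \frac{2781789125673007}{92913}$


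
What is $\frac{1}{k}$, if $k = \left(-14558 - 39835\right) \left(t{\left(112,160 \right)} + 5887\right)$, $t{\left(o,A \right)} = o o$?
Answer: $- \frac{1}{1002517383} \approx -9.9749 \cdot 10^{-10}$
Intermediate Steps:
$t{\left(o,A \right)} = o^{2}$
$k = -1002517383$ ($k = \left(-14558 - 39835\right) \left(112^{2} + 5887\right) = - 54393 \left(12544 + 5887\right) = \left(-54393\right) 18431 = -1002517383$)
$\frac{1}{k} = \frac{1}{-1002517383} = - \frac{1}{1002517383}$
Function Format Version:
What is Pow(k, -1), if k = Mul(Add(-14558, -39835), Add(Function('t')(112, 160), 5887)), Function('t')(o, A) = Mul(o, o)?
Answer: Rational(-1, 1002517383) ≈ -9.9749e-10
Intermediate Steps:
Function('t')(o, A) = Pow(o, 2)
k = -1002517383 (k = Mul(Add(-14558, -39835), Add(Pow(112, 2), 5887)) = Mul(-54393, Add(12544, 5887)) = Mul(-54393, 18431) = -1002517383)
Pow(k, -1) = Pow(-1002517383, -1) = Rational(-1, 1002517383)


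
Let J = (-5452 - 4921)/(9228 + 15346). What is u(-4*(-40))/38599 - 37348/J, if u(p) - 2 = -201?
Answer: 3220524052111/36398857 ≈ 88479.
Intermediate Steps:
u(p) = -199 (u(p) = 2 - 201 = -199)
J = -943/2234 (J = -10373/24574 = -10373*1/24574 = -943/2234 ≈ -0.42211)
u(-4*(-40))/38599 - 37348/J = -199/38599 - 37348/(-943/2234) = -199*1/38599 - 37348*(-2234/943) = -199/38599 + 83435432/943 = 3220524052111/36398857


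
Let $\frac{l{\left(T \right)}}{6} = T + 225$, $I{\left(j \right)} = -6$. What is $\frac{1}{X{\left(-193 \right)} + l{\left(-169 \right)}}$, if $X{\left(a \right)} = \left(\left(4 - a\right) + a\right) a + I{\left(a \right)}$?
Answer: $- \frac{1}{442} \approx -0.0022624$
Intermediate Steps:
$l{\left(T \right)} = 1350 + 6 T$ ($l{\left(T \right)} = 6 \left(T + 225\right) = 6 \left(225 + T\right) = 1350 + 6 T$)
$X{\left(a \right)} = -6 + 4 a$ ($X{\left(a \right)} = \left(\left(4 - a\right) + a\right) a - 6 = 4 a - 6 = -6 + 4 a$)
$\frac{1}{X{\left(-193 \right)} + l{\left(-169 \right)}} = \frac{1}{\left(-6 + 4 \left(-193\right)\right) + \left(1350 + 6 \left(-169\right)\right)} = \frac{1}{\left(-6 - 772\right) + \left(1350 - 1014\right)} = \frac{1}{-778 + 336} = \frac{1}{-442} = - \frac{1}{442}$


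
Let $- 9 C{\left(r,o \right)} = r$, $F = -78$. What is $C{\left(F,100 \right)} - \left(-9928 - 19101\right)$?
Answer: $\frac{87113}{3} \approx 29038.0$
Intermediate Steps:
$C{\left(r,o \right)} = - \frac{r}{9}$
$C{\left(F,100 \right)} - \left(-9928 - 19101\right) = \left(- \frac{1}{9}\right) \left(-78\right) - \left(-9928 - 19101\right) = \frac{26}{3} - -29029 = \frac{26}{3} + 29029 = \frac{87113}{3}$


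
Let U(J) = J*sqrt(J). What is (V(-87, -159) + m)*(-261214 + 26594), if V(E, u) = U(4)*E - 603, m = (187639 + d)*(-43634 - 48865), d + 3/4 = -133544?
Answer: 1173959959665945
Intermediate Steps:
U(J) = J**(3/2)
d = -534179/4 (d = -3/4 - 133544 = -534179/4 ≈ -1.3354e+5)
m = -20014656123/4 (m = (187639 - 534179/4)*(-43634 - 48865) = (216377/4)*(-92499) = -20014656123/4 ≈ -5.0037e+9)
V(E, u) = -603 + 8*E (V(E, u) = 4**(3/2)*E - 603 = 8*E - 603 = -603 + 8*E)
(V(-87, -159) + m)*(-261214 + 26594) = ((-603 + 8*(-87)) - 20014656123/4)*(-261214 + 26594) = ((-603 - 696) - 20014656123/4)*(-234620) = (-1299 - 20014656123/4)*(-234620) = -20014661319/4*(-234620) = 1173959959665945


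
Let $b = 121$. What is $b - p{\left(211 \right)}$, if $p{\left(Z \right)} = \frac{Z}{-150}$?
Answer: $\frac{18361}{150} \approx 122.41$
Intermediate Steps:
$p{\left(Z \right)} = - \frac{Z}{150}$ ($p{\left(Z \right)} = Z \left(- \frac{1}{150}\right) = - \frac{Z}{150}$)
$b - p{\left(211 \right)} = 121 - \left(- \frac{1}{150}\right) 211 = 121 - - \frac{211}{150} = 121 + \frac{211}{150} = \frac{18361}{150}$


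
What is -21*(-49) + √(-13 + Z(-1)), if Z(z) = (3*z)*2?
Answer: 1029 + I*√19 ≈ 1029.0 + 4.3589*I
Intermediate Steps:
Z(z) = 6*z
-21*(-49) + √(-13 + Z(-1)) = -21*(-49) + √(-13 + 6*(-1)) = 1029 + √(-13 - 6) = 1029 + √(-19) = 1029 + I*√19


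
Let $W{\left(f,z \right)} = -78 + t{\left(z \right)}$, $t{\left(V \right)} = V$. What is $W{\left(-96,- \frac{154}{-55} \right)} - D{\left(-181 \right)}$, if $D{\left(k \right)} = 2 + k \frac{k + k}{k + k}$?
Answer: $\frac{519}{5} \approx 103.8$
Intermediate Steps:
$D{\left(k \right)} = 2 + k$ ($D{\left(k \right)} = 2 + k \frac{2 k}{2 k} = 2 + k 2 k \frac{1}{2 k} = 2 + k 1 = 2 + k$)
$W{\left(f,z \right)} = -78 + z$
$W{\left(-96,- \frac{154}{-55} \right)} - D{\left(-181 \right)} = \left(-78 - \frac{154}{-55}\right) - \left(2 - 181\right) = \left(-78 - - \frac{14}{5}\right) - -179 = \left(-78 + \frac{14}{5}\right) + 179 = - \frac{376}{5} + 179 = \frac{519}{5}$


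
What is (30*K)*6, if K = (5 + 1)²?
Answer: 6480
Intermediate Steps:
K = 36 (K = 6² = 36)
(30*K)*6 = (30*36)*6 = 1080*6 = 6480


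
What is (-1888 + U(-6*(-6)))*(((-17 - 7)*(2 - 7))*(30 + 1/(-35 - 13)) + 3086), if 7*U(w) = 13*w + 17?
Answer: -170175277/14 ≈ -1.2155e+7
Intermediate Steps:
U(w) = 17/7 + 13*w/7 (U(w) = (13*w + 17)/7 = (17 + 13*w)/7 = 17/7 + 13*w/7)
(-1888 + U(-6*(-6)))*(((-17 - 7)*(2 - 7))*(30 + 1/(-35 - 13)) + 3086) = (-1888 + (17/7 + 13*(-6*(-6))/7))*(((-17 - 7)*(2 - 7))*(30 + 1/(-35 - 13)) + 3086) = (-1888 + (17/7 + (13/7)*36))*((-24*(-5))*(30 + 1/(-48)) + 3086) = (-1888 + (17/7 + 468/7))*(120*(30 - 1/48) + 3086) = (-1888 + 485/7)*(120*(1439/48) + 3086) = -12731*(7195/2 + 3086)/7 = -12731/7*13367/2 = -170175277/14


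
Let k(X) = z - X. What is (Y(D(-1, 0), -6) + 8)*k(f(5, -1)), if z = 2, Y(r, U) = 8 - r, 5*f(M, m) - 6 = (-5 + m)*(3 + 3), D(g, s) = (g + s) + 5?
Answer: 96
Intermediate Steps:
D(g, s) = 5 + g + s
f(M, m) = -24/5 + 6*m/5 (f(M, m) = 6/5 + ((-5 + m)*(3 + 3))/5 = 6/5 + ((-5 + m)*6)/5 = 6/5 + (-30 + 6*m)/5 = 6/5 + (-6 + 6*m/5) = -24/5 + 6*m/5)
k(X) = 2 - X
(Y(D(-1, 0), -6) + 8)*k(f(5, -1)) = ((8 - (5 - 1 + 0)) + 8)*(2 - (-24/5 + (6/5)*(-1))) = ((8 - 1*4) + 8)*(2 - (-24/5 - 6/5)) = ((8 - 4) + 8)*(2 - 1*(-6)) = (4 + 8)*(2 + 6) = 12*8 = 96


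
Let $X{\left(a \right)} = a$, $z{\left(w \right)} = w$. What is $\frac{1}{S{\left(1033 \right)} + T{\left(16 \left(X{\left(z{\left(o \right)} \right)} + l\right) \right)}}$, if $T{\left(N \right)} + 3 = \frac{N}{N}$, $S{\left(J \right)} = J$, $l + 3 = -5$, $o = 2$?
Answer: $\frac{1}{1031} \approx 0.00096993$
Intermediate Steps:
$l = -8$ ($l = -3 - 5 = -8$)
$T{\left(N \right)} = -2$ ($T{\left(N \right)} = -3 + \frac{N}{N} = -3 + 1 = -2$)
$\frac{1}{S{\left(1033 \right)} + T{\left(16 \left(X{\left(z{\left(o \right)} \right)} + l\right) \right)}} = \frac{1}{1033 - 2} = \frac{1}{1031}$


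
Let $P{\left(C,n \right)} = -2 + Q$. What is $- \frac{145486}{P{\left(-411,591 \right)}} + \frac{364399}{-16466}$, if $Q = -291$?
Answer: $\frac{2288803569}{4824538} \approx 474.41$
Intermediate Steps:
$P{\left(C,n \right)} = -293$ ($P{\left(C,n \right)} = -2 - 291 = -293$)
$- \frac{145486}{P{\left(-411,591 \right)}} + \frac{364399}{-16466} = - \frac{145486}{-293} + \frac{364399}{-16466} = \left(-145486\right) \left(- \frac{1}{293}\right) + 364399 \left(- \frac{1}{16466}\right) = \frac{145486}{293} - \frac{364399}{16466} = \frac{2288803569}{4824538}$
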